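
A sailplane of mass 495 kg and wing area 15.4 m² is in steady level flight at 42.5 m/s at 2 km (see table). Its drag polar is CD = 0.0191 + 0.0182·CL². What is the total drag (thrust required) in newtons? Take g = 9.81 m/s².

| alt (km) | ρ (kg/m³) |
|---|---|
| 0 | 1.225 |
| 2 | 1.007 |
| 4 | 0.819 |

D = 298 N

At 2 km, from the table: ρ = 1.007 kg/m³.
Weight W = mg = 495 × 9.81 = 4855.9 N; in level flight L = W.
Dynamic pressure q = 0.5 × 1.007 × 42.5² = 909.4 Pa.
CL = W/(q·S) = 4855.9 / (909.4 × 15.4) = 0.3467.
CD = 0.0191 + 0.0182 × 0.3467² = 0.02129.
D = q·S·CD = 909.4 × 15.4 × 0.02129 = 298.1 N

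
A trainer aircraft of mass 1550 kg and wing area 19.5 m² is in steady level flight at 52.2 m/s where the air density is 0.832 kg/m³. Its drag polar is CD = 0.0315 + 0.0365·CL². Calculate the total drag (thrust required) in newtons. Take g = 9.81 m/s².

In steady level flight, lift balances weight: W = mg = 1550 × 9.81 = 15206 N.
q = ½ρv² = ½ × 0.832 × 52.2² = 1134 Pa.
CL = W/(q·S) = 15206 / (1134 × 19.5) = 0.6879.
CD = 0.0315 + 0.0365 × 0.6879² = 0.04877.
D = q·S·CD = 1134 × 19.5 × 0.04877 = 1078 N

D = 1080 N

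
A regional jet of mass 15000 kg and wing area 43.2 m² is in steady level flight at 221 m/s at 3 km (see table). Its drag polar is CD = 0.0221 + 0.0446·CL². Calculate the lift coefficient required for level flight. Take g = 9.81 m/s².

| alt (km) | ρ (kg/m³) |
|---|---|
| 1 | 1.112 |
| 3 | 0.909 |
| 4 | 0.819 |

At 3 km, from the table: ρ = 0.909 kg/m³.
In steady level flight, lift balances weight: W = mg = 15000 × 9.81 = 1.4715×10^5 N.
Dynamic pressure q = 0.5 × 0.909 × 221² = 22200 Pa.
CL = 2W/(ρv²S) = 2×1.4715×10^5/(0.909×221²×43.2) = 0.1534.

CL = 0.153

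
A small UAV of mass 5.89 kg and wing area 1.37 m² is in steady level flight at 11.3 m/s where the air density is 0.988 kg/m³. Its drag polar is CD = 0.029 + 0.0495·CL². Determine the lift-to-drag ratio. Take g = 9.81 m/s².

Weight W = mg = 5.89 × 9.81 = 57.781 N; in level flight L = W.
Dynamic pressure q = 0.5 × 0.988 × 11.3² = 63.08 Pa.
CL = 2W/(ρv²S) = 2×57.781/(0.988×11.3²×1.37) = 0.6686.
CD = 0.029 + 0.0495 × 0.6686² = 0.05113.
L/D = CL/CD = 0.6686 / 0.05113 = 13.1

L/D = 13.1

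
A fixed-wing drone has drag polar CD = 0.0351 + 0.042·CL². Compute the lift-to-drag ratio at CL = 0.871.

CD = 0.0351 + 0.042 × 0.871² = 0.06696
L/D = CL/CD = 0.871 / 0.06696 = 13

L/D = 13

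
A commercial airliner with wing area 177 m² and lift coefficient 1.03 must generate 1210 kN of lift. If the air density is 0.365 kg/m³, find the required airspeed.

v = 191 m/s

L = ½ρv²S·CL ⇒ v = √(2L/(ρ·S·CL))
v = √(2 × 1.21×10^6 / (0.365 × 177 × 1.03)) = √36370 = 191 m/s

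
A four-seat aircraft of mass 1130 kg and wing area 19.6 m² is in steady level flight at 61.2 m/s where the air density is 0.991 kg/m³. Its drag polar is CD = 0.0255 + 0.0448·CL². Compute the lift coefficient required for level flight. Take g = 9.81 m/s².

Weight W = mg = 1130 × 9.81 = 11085 N; in level flight L = W.
q = ½ρv² = ½ × 0.991 × 61.2² = 1856 Pa.
CL = W/(q·S) = 11085 / (1856 × 19.6) = 0.3048.

CL = 0.305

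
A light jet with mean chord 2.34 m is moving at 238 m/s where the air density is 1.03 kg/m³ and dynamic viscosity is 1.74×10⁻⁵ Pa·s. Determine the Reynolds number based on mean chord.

Re = 3.3×10^7

Re = ρ·v·c/μ = 1.03 × 238 × 2.34 / (1.74×10⁻⁵) = 3.3×10^7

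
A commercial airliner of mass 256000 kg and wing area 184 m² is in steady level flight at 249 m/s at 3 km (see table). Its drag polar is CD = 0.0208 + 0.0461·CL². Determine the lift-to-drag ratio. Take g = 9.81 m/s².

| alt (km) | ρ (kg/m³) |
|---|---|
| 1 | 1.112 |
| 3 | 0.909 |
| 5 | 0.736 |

At 3 km, from the table: ρ = 0.909 kg/m³.
In steady level flight, lift balances weight: W = mg = 256000 × 9.81 = 2.5114×10^6 N.
Dynamic pressure q = 0.5 × 0.909 × 249² = 28180 Pa.
Required CL = L/(qS) = 2.5114×10^6/(28180·184) = 0.4843.
CD = 0.0208 + 0.0461 × 0.4843² = 0.03161.
L/D = CL/CD = 0.4843 / 0.03161 = 15.3

L/D = 15.3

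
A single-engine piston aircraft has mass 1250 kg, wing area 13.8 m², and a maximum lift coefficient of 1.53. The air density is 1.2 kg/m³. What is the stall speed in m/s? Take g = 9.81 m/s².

Weight W = mg = 1250 × 9.81 = 12260 N.
V_stall = √(2W/(ρ·S·CL,max)) = √(2 × 12260 / (1.2 × 13.8 × 1.53))
V_stall = √968 = 31.1 m/s

V_stall = 31.1 m/s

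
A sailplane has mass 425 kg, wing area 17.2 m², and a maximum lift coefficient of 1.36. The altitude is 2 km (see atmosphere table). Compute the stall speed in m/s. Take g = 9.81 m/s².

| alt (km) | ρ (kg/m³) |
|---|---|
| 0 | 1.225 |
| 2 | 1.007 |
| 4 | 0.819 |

At 2 km, from the table: ρ = 1.007 kg/m³.
At stall, lift equals weight: L = W = m·g = 425 × 9.81 = 4169 N.
From L = ½ρV²S·CL,max = W: V_stall = √(2W/(ρSCL,max)) = √(2·4169/(1.007·17.2·1.36))
V_stall = √354 = 18.8 m/s

V_stall = 18.8 m/s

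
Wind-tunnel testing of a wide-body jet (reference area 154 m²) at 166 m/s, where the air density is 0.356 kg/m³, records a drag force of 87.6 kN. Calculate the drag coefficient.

From D = ½ρv²S·CD, rearranging gives CD = 2D/(ρv²S).
CD = 2 × 87600 / (0.356 × 166² × 154) = 0.116

CD = 0.116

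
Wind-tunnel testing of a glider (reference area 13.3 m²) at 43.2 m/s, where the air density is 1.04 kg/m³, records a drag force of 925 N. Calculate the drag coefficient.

CD = 0.0717

From D = ½ρv²S·CD, rearranging gives CD = 2D/(ρv²S).
CD = 2 × 925 / (1.04 × 43.2² × 13.3) = 0.0717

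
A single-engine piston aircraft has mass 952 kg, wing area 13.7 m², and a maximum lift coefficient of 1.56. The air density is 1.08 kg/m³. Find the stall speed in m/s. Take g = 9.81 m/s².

V_stall = 28.4 m/s

Stall occurs when L = W at CL,max. W = mg = 952 × 9.81 = 9339 N.
From L = ½ρV²S·CL,max = W: V_stall = √(2W/(ρSCL,max)) = √(2·9339/(1.08·13.7·1.56))
V_stall = √809.2 = 28.4 m/s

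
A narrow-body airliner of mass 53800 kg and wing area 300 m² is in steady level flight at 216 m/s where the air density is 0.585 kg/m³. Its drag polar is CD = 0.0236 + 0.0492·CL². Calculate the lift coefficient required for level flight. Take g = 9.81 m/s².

In steady level flight, lift balances weight: W = mg = 53800 × 9.81 = 5.2778×10^5 N.
Dynamic pressure q = 0.5 × 0.585 × 216² = 13650 Pa.
Required CL = L/(qS) = 5.2778×10^5/(13650·300) = 0.1289.

CL = 0.129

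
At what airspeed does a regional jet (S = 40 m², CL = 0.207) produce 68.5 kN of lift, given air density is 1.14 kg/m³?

L = ½ρv²S·CL ⇒ v = √(2L/(ρ·S·CL))
v = √(2 × 68500 / (1.14 × 40 × 0.207)) = √14510 = 120 m/s

v = 120 m/s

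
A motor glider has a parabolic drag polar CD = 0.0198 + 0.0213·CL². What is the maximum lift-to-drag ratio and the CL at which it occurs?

For CD = CD0 + K·CL², (L/D)max occurs at CL* = √(CD0/K) and equals 1/(2√(K·CD0)).
(L/D)max = 1/(2√(0.0213 × 0.0198)) = 1/(2 × 0.02054) = 24.3
CL* = √(0.0198/0.0213) = 0.964

(L/D)max = 24.3, at CL = 0.964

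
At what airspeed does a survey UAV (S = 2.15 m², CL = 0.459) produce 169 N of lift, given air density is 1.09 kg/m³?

L = ½ρv²S·CL ⇒ v = √(2L/(ρ·S·CL))
v = √(2 × 169 / (1.09 × 2.15 × 0.459)) = √314.2 = 17.7 m/s

v = 17.7 m/s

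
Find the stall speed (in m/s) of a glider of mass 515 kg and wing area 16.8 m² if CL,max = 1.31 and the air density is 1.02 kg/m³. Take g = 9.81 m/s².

V_stall = 21.2 m/s

At stall, lift equals weight: L = W = m·g = 515 × 9.81 = 5052 N.
From L = ½ρV²S·CL,max = W: V_stall = √(2W/(ρSCL,max)) = √(2·5052/(1.02·16.8·1.31))
V_stall = √450.1 = 21.2 m/s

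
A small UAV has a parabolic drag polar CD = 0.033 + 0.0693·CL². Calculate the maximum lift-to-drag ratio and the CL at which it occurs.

For CD = CD0 + K·CL², (L/D)max occurs at CL* = √(CD0/K) and equals 1/(2√(K·CD0)).
(L/D)max = 1/(2√(0.0693 × 0.033)) = 1/(2 × 0.04782) = 10.5
CL* = √(0.033/0.0693) = 0.69

(L/D)max = 10.5, at CL = 0.69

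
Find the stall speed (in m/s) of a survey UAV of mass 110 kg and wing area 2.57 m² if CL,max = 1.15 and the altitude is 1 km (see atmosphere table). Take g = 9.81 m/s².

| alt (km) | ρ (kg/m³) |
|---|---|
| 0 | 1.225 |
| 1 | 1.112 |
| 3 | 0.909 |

V_stall = 25.6 m/s

At 1 km, from the table: ρ = 1.112 kg/m³.
Stall occurs when L = W at CL,max. W = mg = 110 × 9.81 = 1079 N.
From L = ½ρV²S·CL,max = W: V_stall = √(2W/(ρSCL,max)) = √(2·1079/(1.112·2.57·1.15))
V_stall = √656.7 = 25.6 m/s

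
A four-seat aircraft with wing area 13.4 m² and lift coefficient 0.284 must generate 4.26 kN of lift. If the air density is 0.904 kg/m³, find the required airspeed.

L = ½ρv²S·CL ⇒ v = √(2L/(ρ·S·CL))
v = √(2 × 4260 / (0.904 × 13.4 × 0.284)) = √2477 = 49.8 m/s

v = 49.8 m/s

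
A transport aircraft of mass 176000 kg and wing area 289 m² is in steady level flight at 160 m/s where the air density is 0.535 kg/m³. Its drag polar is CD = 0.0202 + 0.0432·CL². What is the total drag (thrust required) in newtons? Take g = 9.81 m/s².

D = 1.05×10^5 N

Weight W = mg = 176000 × 9.81 = 1.7266×10^6 N; in level flight L = W.
Dynamic pressure q = 0.5 × 0.535 × 160² = 6848 Pa.
CL = W/(q·S) = 1.7266×10^6 / (6848 × 289) = 0.8724.
CD = 0.0202 + 0.0432 × 0.8724² = 0.05308.
D = q·S·CD = 6848 × 289 × 0.05308 = 1.05×10^5 N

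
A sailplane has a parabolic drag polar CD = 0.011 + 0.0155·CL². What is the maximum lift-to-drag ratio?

(L/D)max = 38.3

For CD = CD0 + K·CL², (L/D)max occurs at CL* = √(CD0/K) and equals 1/(2√(K·CD0)).
(L/D)max = 1/(2√(0.0155 × 0.011)) = 1/(2 × 0.01306) = 38.3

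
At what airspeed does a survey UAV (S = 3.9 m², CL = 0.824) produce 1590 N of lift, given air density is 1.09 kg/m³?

L = ½ρv²S·CL ⇒ v = √(2L/(ρ·S·CL))
v = √(2 × 1590 / (1.09 × 3.9 × 0.824)) = √907.8 = 30.1 m/s

v = 30.1 m/s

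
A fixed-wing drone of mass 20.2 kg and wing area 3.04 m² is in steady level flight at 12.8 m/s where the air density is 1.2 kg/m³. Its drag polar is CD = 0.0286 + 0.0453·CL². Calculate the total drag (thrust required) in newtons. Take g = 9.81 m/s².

D = 14.5 N

Level flight ⇒ L = W = m·g = 20.2 × 9.81 = 198.16 N.
Dynamic pressure q = 0.5 × 1.2 × 12.8² = 98.3 Pa.
CL = W/(q·S) = 198.16 / (98.3 × 3.04) = 0.6631.
CD = 0.0286 + 0.0453 × 0.6631² = 0.04852.
D = q·S·CD = 98.3 × 3.04 × 0.04852 = 14.5 N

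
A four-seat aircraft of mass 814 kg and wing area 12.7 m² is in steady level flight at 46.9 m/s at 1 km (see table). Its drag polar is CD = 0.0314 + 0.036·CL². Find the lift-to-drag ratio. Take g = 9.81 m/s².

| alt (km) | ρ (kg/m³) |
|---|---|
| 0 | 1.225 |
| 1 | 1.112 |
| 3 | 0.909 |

At 1 km, from the table: ρ = 1.112 kg/m³.
In steady level flight, lift balances weight: W = mg = 814 × 9.81 = 7985.3 N.
Dynamic pressure q = 0.5 × 1.112 × 46.9² = 1223 Pa.
Required CL = L/(qS) = 7985.3/(1223·12.7) = 0.5141.
CD = 0.0314 + 0.036 × 0.5141² = 0.04092.
L/D = CL/CD = 0.5141 / 0.04092 = 12.6

L/D = 12.6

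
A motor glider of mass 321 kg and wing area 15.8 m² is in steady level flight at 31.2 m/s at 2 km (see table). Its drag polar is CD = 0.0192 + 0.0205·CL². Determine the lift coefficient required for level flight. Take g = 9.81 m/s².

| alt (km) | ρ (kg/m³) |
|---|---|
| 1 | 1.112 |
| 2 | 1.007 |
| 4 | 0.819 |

CL = 0.407

At 2 km, from the table: ρ = 1.007 kg/m³.
In steady level flight, lift balances weight: W = mg = 321 × 9.81 = 3149 N.
q = ½ρv² = ½ × 1.007 × 31.2² = 490.1 Pa.
CL = W/(q·S) = 3149 / (490.1 × 15.8) = 0.4066.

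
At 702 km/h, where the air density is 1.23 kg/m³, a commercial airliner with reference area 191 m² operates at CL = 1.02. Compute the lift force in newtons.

L = 4.56×10^6 N

Convert speed: v = 702 km/h ÷ 3.6 = 195 m/s.
L = ½ρv²S·CL = ½ × 1.23 × 195² × 191 × 1.02 = 4.56×10^6 N ≈ 4560 kN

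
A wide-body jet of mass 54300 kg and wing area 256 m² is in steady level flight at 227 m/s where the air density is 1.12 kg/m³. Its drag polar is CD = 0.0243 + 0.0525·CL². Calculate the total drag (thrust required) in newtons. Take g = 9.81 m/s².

D = 1.82×10^5 N

Level flight ⇒ L = W = m·g = 54300 × 9.81 = 5.3268×10^5 N.
q = ½ρv² = ½ × 1.12 × 227² = 28860 Pa.
CL = W/(q·S) = 5.3268×10^5 / (28860 × 256) = 0.07211.
CD = 0.0243 + 0.0525 × 0.07211² = 0.02457.
D = q·S·CD = 28860 × 256 × 0.02457 = 1.815×10^5 N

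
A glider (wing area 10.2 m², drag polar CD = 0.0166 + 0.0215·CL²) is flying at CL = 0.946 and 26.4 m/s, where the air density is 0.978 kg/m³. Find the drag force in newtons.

CD = 0.0166 + 0.0215 × 0.946² = 0.03584
D = ½ρv²S·CD = ½ × 0.978 × 26.4² × 10.2 × 0.03584 = 125 N

D = 125 N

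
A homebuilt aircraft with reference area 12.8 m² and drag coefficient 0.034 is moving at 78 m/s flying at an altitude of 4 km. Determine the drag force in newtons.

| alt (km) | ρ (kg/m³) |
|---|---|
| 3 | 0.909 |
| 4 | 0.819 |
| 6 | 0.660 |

D = 1080 N

At 4 km, from the table: ρ = 0.819 kg/m³.
Dynamic pressure q = ½ρv² = ½ × 0.819 × 78² = 2491 Pa.
D = q·S·CD = 2491 × 12.8 × 0.034 = 1080 N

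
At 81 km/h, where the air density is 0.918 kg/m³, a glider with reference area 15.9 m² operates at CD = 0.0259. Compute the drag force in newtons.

Convert speed: v = 81 km/h ÷ 3.6 = 22.5 m/s.
Dynamic pressure q = ½ρv² = ½ × 0.918 × 22.5² = 232.4 Pa.
D = q·S·CD = 232.4 × 15.9 × 0.0259 = 95.7 N

D = 95.7 N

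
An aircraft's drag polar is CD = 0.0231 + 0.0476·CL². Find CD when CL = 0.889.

CD = 0.0607

CD = 0.0231 + 0.0476 × 0.889² = 0.0231 + 0.03762 = 0.0607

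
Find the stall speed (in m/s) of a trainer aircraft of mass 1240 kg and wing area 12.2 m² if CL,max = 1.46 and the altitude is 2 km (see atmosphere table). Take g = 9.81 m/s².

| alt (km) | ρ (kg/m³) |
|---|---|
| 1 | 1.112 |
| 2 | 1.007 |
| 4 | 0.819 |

At 2 km, from the table: ρ = 1.007 kg/m³.
Stall occurs when L = W at CL,max. W = mg = 1240 × 9.81 = 12160 N.
V_stall = √(2W/(ρ·S·CL,max)) = √(2 × 12160 / (1.007 × 12.2 × 1.46))
V_stall = √1356 = 36.8 m/s

V_stall = 36.8 m/s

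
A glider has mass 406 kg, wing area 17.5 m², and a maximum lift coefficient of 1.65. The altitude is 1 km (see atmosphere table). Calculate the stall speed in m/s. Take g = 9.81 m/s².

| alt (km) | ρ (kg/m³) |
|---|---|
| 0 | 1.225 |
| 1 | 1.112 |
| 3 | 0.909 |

V_stall = 15.8 m/s

At 1 km, from the table: ρ = 1.112 kg/m³.
At stall, lift equals weight: L = W = m·g = 406 × 9.81 = 3983 N.
V_stall = √(2W/(ρ·S·CL,max)) = √(2 × 3983 / (1.112 × 17.5 × 1.65))
V_stall = √248.1 = 15.8 m/s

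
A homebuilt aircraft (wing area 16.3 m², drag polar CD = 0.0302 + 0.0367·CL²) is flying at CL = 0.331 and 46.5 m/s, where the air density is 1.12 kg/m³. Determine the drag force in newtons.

CD = 0.0302 + 0.0367 × 0.331² = 0.03422
D = ½ρv²S·CD = ½ × 1.12 × 46.5² × 16.3 × 0.03422 = 675 N

D = 675 N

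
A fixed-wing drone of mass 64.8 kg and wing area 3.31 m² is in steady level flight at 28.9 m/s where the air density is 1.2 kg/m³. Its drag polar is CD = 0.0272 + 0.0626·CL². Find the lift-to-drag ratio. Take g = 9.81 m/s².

L/D = 10.5

Level flight ⇒ L = W = m·g = 64.8 × 9.81 = 635.69 N.
Dynamic pressure q = 0.5 × 1.2 × 28.9² = 501.1 Pa.
Required CL = L/(qS) = 635.69/(501.1·3.31) = 0.3832.
CD = 0.0272 + 0.0626 × 0.3832² = 0.03639.
L/D = CL/CD = 0.3832 / 0.03639 = 10.5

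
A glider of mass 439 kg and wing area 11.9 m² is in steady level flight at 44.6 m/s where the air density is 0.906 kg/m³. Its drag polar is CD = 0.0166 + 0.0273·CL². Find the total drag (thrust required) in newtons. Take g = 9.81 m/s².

D = 225 N

Weight W = mg = 439 × 9.81 = 4306.6 N; in level flight L = W.
q = ½ρv² = ½ × 0.906 × 44.6² = 901.1 Pa.
CL = W/(q·S) = 4306.6 / (901.1 × 11.9) = 0.4016.
CD = 0.0166 + 0.0273 × 0.4016² = 0.021.
D = q·S·CD = 901.1 × 11.9 × 0.021 = 225.2 N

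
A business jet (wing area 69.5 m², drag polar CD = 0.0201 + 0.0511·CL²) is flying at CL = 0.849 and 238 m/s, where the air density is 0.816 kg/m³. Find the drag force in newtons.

D = 91400 N

CD = 0.0201 + 0.0511 × 0.849² = 0.05693
D = ½ρv²S·CD = ½ × 0.816 × 238² × 69.5 × 0.05693 = 91400 N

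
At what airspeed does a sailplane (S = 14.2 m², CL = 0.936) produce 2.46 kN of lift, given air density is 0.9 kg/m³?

v = 20.3 m/s

L = ½ρv²S·CL ⇒ v = √(2L/(ρ·S·CL))
v = √(2 × 2460 / (0.9 × 14.2 × 0.936)) = √411.3 = 20.3 m/s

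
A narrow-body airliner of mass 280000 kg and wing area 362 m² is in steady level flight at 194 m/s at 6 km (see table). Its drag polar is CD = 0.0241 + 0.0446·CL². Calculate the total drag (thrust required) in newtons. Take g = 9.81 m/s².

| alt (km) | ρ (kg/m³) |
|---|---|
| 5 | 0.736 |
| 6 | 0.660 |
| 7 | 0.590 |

At 6 km, from the table: ρ = 0.660 kg/m³.
In steady level flight, lift balances weight: W = mg = 280000 × 9.81 = 2.7468×10^6 N.
Dynamic pressure q = 0.5 × 0.66 × 194² = 12420 Pa.
CL = 2W/(ρv²S) = 2×2.7468×10^6/(0.66×194²×362) = 0.6109.
CD = 0.0241 + 0.0446 × 0.6109² = 0.04075.
D = q·S·CD = 12420 × 362 × 0.04075 = 1.832×10^5 N

D = 1.83×10^5 N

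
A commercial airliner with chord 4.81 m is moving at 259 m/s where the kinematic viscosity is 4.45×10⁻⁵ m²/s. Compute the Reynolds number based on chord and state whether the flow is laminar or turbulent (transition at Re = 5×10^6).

Re = v·c/ν = 259 × 4.81 / (4.45×10⁻⁵) = 2.8×10^7
Since 2.8×10^7 > 5×10^6, the flow is turbulent.

Re = 2.8×10^7 (turbulent)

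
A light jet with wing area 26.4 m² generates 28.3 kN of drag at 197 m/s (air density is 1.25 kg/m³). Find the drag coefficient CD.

CD = 0.0442

From D = ½ρv²S·CD, rearranging gives CD = 2D/(ρv²S).
CD = 2 × 28300 / (1.25 × 197² × 26.4) = 0.0442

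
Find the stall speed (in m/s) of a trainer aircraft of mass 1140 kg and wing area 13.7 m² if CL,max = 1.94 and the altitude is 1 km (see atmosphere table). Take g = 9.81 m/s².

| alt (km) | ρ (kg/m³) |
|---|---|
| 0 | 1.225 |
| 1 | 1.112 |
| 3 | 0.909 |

V_stall = 27.5 m/s

At 1 km, from the table: ρ = 1.112 kg/m³.
Weight W = mg = 1140 × 9.81 = 11180 N.
V_stall = √(2W/(ρ·S·CL,max)) = √(2 × 11180 / (1.112 × 13.7 × 1.94))
V_stall = √756.8 = 27.5 m/s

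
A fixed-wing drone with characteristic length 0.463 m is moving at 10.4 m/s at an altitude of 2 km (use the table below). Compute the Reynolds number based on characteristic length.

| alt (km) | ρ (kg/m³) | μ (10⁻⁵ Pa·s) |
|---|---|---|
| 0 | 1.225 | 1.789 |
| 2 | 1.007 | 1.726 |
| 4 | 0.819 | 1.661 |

At 2 km, from the table: ρ = 1.007 kg/m³, μ = 1.726×10⁻⁵ Pa·s.
Re = ρ·v·c/μ = 1.007 × 10.4 × 0.463 / (1.726×10⁻⁵) = 2.81×10^5

Re = 2.81×10^5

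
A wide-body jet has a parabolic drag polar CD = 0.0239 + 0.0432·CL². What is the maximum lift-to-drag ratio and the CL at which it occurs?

(L/D)max = 15.6, at CL = 0.744

For CD = CD0 + K·CL², (L/D)max occurs at CL* = √(CD0/K) and equals 1/(2√(K·CD0)).
(L/D)max = 1/(2√(0.0432 × 0.0239)) = 1/(2 × 0.03213) = 15.6
CL* = √(0.0239/0.0432) = 0.744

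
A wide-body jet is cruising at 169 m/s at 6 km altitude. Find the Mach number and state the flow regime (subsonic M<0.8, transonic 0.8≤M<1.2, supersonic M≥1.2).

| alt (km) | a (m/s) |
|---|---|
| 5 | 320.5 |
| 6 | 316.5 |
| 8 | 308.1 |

At 6 km, from the table: a = 316.5 m/s.
M = v/a = 169 / 316.5 = 0.534
M = 0.534 → subsonic.

M = 0.534 (subsonic)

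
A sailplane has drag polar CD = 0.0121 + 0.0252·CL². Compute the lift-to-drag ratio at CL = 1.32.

L/D = 23.6

CD = 0.0121 + 0.0252 × 1.32² = 0.05601
L/D = CL/CD = 1.32 / 0.05601 = 23.6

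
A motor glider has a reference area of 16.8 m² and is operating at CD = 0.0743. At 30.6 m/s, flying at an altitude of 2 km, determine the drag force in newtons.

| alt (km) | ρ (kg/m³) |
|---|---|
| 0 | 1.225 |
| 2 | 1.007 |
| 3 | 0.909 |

D = 588 N

At 2 km, from the table: ρ = 1.007 kg/m³.
D = ½ρv²S·CD = ½ × 1.007 × 30.6² × 16.8 × 0.0743 = 588 N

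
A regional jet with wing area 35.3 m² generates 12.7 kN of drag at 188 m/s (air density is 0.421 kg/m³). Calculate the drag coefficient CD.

From D = ½ρv²S·CD, rearranging gives CD = 2D/(ρv²S).
CD = 2 × 12700 / (0.421 × 188² × 35.3) = 0.0484

CD = 0.0484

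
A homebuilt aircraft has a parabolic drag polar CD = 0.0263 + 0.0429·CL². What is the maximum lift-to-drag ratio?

For CD = CD0 + K·CL², (L/D)max occurs at CL* = √(CD0/K) and equals 1/(2√(K·CD0)).
(L/D)max = 1/(2√(0.0429 × 0.0263)) = 1/(2 × 0.03359) = 14.9

(L/D)max = 14.9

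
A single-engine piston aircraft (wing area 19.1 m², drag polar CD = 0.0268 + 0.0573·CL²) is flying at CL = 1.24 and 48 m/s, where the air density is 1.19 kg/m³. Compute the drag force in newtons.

CD = 0.0268 + 0.0573 × 1.24² = 0.1149
D = ½ρv²S·CD = ½ × 1.19 × 48² × 19.1 × 0.1149 = 3010 N

D = 3010 N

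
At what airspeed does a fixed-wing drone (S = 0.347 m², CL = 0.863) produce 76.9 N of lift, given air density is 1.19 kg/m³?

L = ½ρv²S·CL ⇒ v = √(2L/(ρ·S·CL))
v = √(2 × 76.9 / (1.19 × 0.347 × 0.863)) = √431.6 = 20.8 m/s

v = 20.8 m/s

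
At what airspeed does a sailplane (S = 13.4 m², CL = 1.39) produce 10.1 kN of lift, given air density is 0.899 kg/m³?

v = 34.7 m/s

L = ½ρv²S·CL ⇒ v = √(2L/(ρ·S·CL))
v = √(2 × 10100 / (0.899 × 13.4 × 1.39)) = √1206 = 34.7 m/s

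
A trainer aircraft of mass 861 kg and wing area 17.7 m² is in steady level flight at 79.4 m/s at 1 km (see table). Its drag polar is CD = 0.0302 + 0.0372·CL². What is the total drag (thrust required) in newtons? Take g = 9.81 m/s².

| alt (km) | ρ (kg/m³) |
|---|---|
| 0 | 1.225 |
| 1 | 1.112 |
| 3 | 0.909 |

At 1 km, from the table: ρ = 1.112 kg/m³.
Level flight ⇒ L = W = m·g = 861 × 9.81 = 8446.4 N.
q = ½ρv² = ½ × 1.112 × 79.4² = 3505 Pa.
CL = 2W/(ρv²S) = 2×8446.4/(1.112×79.4²×17.7) = 0.1361.
CD = 0.0302 + 0.0372 × 0.1361² = 0.03089.
D = q·S·CD = 3505 × 17.7 × 0.03089 = 1916 N

D = 1920 N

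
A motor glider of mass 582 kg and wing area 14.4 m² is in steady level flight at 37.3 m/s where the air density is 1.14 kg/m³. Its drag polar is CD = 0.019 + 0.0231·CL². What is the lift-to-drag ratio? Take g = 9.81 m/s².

L/D = 20.2

In steady level flight, lift balances weight: W = mg = 582 × 9.81 = 5709.4 N.
Dynamic pressure q = 0.5 × 1.14 × 37.3² = 793 Pa.
CL = W/(q·S) = 5709.4 / (793 × 14.4) = 0.5.
CD = 0.019 + 0.0231 × 0.5² = 0.02477.
L/D = CL/CD = 0.5 / 0.02477 = 20.2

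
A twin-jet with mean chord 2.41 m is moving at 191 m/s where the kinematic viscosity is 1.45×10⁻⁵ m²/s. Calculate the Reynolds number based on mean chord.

Re = v·c/ν = 191 × 2.41 / (1.45×10⁻⁵) = 3.17×10^7

Re = 3.17×10^7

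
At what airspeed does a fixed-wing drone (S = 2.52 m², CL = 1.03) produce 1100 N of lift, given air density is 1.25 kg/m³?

v = 26 m/s

L = ½ρv²S·CL ⇒ v = √(2L/(ρ·S·CL))
v = √(2 × 1100 / (1.25 × 2.52 × 1.03)) = √678.1 = 26 m/s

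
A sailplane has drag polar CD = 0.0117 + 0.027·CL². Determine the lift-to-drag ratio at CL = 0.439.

CD = 0.0117 + 0.027 × 0.439² = 0.0169
L/D = CL/CD = 0.439 / 0.0169 = 26

L/D = 26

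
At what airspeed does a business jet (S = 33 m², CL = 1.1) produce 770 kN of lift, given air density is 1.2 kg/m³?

L = ½ρv²S·CL ⇒ v = √(2L/(ρ·S·CL))
v = √(2 × 7.7×10^5 / (1.2 × 33 × 1.1)) = √35350 = 188 m/s

v = 188 m/s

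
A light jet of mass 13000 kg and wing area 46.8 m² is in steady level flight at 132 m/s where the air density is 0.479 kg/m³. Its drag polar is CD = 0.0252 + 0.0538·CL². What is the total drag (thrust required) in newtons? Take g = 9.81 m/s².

Weight W = mg = 13000 × 9.81 = 1.2753×10^5 N; in level flight L = W.
q = ½ρv² = ½ × 0.479 × 132² = 4173 Pa.
CL = 2W/(ρv²S) = 2×1.2753×10^5/(0.479×132²×46.8) = 0.653.
CD = 0.0252 + 0.0538 × 0.653² = 0.04814.
D = q·S·CD = 4173 × 46.8 × 0.04814 = 9402 N

D = 9400 N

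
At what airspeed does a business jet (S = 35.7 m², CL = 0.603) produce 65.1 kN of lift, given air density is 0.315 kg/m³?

L = ½ρv²S·CL ⇒ v = √(2L/(ρ·S·CL))
v = √(2 × 65100 / (0.315 × 35.7 × 0.603)) = √19200 = 139 m/s

v = 139 m/s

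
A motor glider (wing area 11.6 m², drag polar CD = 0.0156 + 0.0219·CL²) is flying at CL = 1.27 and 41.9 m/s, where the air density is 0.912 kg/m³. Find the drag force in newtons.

D = 473 N

CD = 0.0156 + 0.0219 × 1.27² = 0.05092
D = ½ρv²S·CD = ½ × 0.912 × 41.9² × 11.6 × 0.05092 = 473 N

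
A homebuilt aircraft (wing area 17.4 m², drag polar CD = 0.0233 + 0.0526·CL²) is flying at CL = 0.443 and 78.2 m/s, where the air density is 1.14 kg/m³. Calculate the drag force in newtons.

CD = 0.0233 + 0.0526 × 0.443² = 0.03362
D = ½ρv²S·CD = ½ × 1.14 × 78.2² × 17.4 × 0.03362 = 2040 N

D = 2040 N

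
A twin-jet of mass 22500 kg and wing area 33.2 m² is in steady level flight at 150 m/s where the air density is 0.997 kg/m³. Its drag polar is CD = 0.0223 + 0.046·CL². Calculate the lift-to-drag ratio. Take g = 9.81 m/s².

L/D = 15.4

Weight W = mg = 22500 × 9.81 = 2.2072×10^5 N; in level flight L = W.
q = ½ρv² = ½ × 0.997 × 150² = 11220 Pa.
CL = 2W/(ρv²S) = 2×2.2072×10^5/(0.997×150²×33.2) = 0.5927.
CD = 0.0223 + 0.046 × 0.5927² = 0.03846.
L/D = CL/CD = 0.5927 / 0.03846 = 15.4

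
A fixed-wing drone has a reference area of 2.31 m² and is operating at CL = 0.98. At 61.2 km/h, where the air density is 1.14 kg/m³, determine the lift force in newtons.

L = 373 N

Convert speed: v = 61.2 km/h ÷ 3.6 = 17 m/s.
Dynamic pressure q = ½ρv² = ½ × 1.14 × 17² = 164.7 Pa.
L = q·S·CL = 164.7 × 2.31 × 0.98 = 373 N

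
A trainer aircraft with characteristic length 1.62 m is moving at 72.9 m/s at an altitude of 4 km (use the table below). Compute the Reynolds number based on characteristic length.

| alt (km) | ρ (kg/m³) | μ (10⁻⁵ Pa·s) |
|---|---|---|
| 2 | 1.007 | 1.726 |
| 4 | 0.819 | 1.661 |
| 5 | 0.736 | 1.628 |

At 4 km, from the table: ρ = 0.819 kg/m³, μ = 1.661×10⁻⁵ Pa·s.
Re = ρ·v·c/μ = 0.819 × 72.9 × 1.62 / (1.661×10⁻⁵) = 5.82×10^6

Re = 5.82×10^6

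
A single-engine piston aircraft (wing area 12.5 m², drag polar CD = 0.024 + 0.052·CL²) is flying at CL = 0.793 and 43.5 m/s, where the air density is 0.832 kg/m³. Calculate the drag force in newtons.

CD = 0.024 + 0.052 × 0.793² = 0.0567
D = ½ρv²S·CD = ½ × 0.832 × 43.5² × 12.5 × 0.0567 = 558 N

D = 558 N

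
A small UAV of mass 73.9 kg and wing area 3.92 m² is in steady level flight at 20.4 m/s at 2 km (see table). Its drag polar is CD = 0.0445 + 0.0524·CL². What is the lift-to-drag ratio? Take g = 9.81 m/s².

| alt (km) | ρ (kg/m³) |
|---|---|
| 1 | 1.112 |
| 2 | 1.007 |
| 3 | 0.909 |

At 2 km, from the table: ρ = 1.007 kg/m³.
Level flight ⇒ L = W = m·g = 73.9 × 9.81 = 724.96 N.
q = ½ρv² = ½ × 1.007 × 20.4² = 209.5 Pa.
CL = W/(q·S) = 724.96 / (209.5 × 3.92) = 0.8826.
CD = 0.0445 + 0.0524 × 0.8826² = 0.08532.
L/D = CL/CD = 0.8826 / 0.08532 = 10.3

L/D = 10.3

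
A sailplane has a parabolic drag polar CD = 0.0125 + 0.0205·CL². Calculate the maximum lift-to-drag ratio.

(L/D)max = 31.2

For CD = CD0 + K·CL², (L/D)max occurs at CL* = √(CD0/K) and equals 1/(2√(K·CD0)).
(L/D)max = 1/(2√(0.0205 × 0.0125)) = 1/(2 × 0.01601) = 31.2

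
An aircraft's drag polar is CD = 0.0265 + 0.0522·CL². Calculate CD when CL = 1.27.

CD = 0.0265 + 0.0522 × 1.27² = 0.0265 + 0.08419 = 0.111

CD = 0.111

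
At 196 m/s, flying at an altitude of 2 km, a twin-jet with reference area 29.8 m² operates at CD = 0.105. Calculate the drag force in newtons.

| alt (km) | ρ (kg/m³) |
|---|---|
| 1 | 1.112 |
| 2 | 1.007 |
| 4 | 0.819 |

D = 60500 N

At 2 km, from the table: ρ = 1.007 kg/m³.
D = ½ρv²S·CD = ½ × 1.007 × 196² × 29.8 × 0.105 = 60500 N ≈ 60.5 kN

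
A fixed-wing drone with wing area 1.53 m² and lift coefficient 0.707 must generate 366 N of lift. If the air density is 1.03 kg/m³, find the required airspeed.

L = ½ρv²S·CL ⇒ v = √(2L/(ρ·S·CL))
v = √(2 × 366 / (1.03 × 1.53 × 0.707)) = √657 = 25.6 m/s

v = 25.6 m/s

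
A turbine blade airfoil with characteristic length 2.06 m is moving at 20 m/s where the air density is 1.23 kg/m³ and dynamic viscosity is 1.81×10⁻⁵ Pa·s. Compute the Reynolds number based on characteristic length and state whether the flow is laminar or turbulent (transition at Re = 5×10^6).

Re = 2.8×10^6 (laminar)

Re = ρ·v·c/μ = 1.23 × 20 × 2.06 / (1.81×10⁻⁵) = 2.8×10^6
Since 2.8×10^6 < 5×10^6, the flow is laminar.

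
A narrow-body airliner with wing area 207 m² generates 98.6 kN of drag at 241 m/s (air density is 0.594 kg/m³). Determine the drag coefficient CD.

CD = 0.0276

From D = ½ρv²S·CD, rearranging gives CD = 2D/(ρv²S).
CD = 2 × 98600 / (0.594 × 241² × 207) = 0.0276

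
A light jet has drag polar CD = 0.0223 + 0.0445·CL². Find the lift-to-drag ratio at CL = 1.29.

L/D = 13.4

CD = 0.0223 + 0.0445 × 1.29² = 0.09635
L/D = CL/CD = 1.29 / 0.09635 = 13.4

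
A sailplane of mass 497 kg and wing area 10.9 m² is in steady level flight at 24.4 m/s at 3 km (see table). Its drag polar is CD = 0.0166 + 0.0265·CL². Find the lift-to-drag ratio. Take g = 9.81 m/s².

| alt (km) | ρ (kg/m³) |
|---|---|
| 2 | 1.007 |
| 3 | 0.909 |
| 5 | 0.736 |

At 3 km, from the table: ρ = 0.909 kg/m³.
In steady level flight, lift balances weight: W = mg = 497 × 9.81 = 4875.6 N.
Dynamic pressure q = 0.5 × 0.909 × 24.4² = 270.6 Pa.
CL = 2W/(ρv²S) = 2×4875.6/(0.909×24.4²×10.9) = 1.653.
CD = 0.0166 + 0.0265 × 1.653² = 0.08901.
L/D = CL/CD = 1.653 / 0.08901 = 18.6

L/D = 18.6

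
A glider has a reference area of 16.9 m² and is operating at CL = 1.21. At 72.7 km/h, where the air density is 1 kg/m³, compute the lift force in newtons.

L = 4170 N

Convert speed: v = 72.7 km/h ÷ 3.6 = 20.19 m/s.
Dynamic pressure q = ½ρv² = ½ × 1 × 20.19² = 203.9 Pa.
L = q·S·CL = 203.9 × 16.9 × 1.21 = 4170 N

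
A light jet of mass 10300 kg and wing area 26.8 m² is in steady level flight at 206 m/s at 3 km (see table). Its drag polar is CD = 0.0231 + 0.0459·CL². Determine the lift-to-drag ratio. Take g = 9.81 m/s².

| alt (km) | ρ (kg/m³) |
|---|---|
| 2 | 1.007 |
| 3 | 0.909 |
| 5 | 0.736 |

L/D = 7.87

At 3 km, from the table: ρ = 0.909 kg/m³.
Level flight ⇒ L = W = m·g = 10300 × 9.81 = 1.0104×10^5 N.
q = ½ρv² = ½ × 0.909 × 206² = 19290 Pa.
Required CL = L/(qS) = 1.0104×10^5/(19290·26.8) = 0.1955.
CD = 0.0231 + 0.0459 × 0.1955² = 0.02485.
L/D = CL/CD = 0.1955 / 0.02485 = 7.87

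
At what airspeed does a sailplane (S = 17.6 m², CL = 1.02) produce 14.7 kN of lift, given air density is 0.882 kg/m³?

v = 43.1 m/s

L = ½ρv²S·CL ⇒ v = √(2L/(ρ·S·CL))
v = √(2 × 14700 / (0.882 × 17.6 × 1.02)) = √1857 = 43.1 m/s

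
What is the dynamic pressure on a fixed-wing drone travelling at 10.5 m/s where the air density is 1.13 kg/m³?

q = 62.3 Pa

q = ½ρv² = ½ × 1.13 × 10.5² = 62.3 Pa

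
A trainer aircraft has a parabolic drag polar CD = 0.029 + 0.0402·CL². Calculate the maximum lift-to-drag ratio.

(L/D)max = 14.6

For CD = CD0 + K·CL², (L/D)max occurs at CL* = √(CD0/K) and equals 1/(2√(K·CD0)).
(L/D)max = 1/(2√(0.0402 × 0.029)) = 1/(2 × 0.03414) = 14.6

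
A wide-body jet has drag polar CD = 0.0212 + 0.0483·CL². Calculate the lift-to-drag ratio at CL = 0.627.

CD = 0.0212 + 0.0483 × 0.627² = 0.04019
L/D = CL/CD = 0.627 / 0.04019 = 15.6

L/D = 15.6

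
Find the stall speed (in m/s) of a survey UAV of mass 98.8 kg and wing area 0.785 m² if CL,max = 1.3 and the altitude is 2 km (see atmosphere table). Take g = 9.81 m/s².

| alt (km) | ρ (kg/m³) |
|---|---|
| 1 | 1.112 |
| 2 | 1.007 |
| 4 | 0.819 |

V_stall = 43.4 m/s

At 2 km, from the table: ρ = 1.007 kg/m³.
Stall occurs when L = W at CL,max. W = mg = 98.8 × 9.81 = 969.2 N.
V_stall = √(2W/(ρ·S·CL,max)) = √(2 × 969.2 / (1.007 × 0.785 × 1.3))
V_stall = √1886 = 43.4 m/s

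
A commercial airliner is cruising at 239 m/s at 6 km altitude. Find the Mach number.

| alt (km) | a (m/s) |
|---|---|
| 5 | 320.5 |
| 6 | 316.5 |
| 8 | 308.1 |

At 6 km, from the table: a = 316.5 m/s.
M = v/a = 239 / 316.5 = 0.755

M = 0.755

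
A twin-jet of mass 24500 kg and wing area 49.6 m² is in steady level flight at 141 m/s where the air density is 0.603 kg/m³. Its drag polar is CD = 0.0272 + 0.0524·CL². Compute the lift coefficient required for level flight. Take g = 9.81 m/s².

CL = 0.808

Weight W = mg = 24500 × 9.81 = 2.4034×10^5 N; in level flight L = W.
Dynamic pressure q = 0.5 × 0.603 × 141² = 5994 Pa.
CL = 2W/(ρv²S) = 2×2.4034×10^5/(0.603×141²×49.6) = 0.8084.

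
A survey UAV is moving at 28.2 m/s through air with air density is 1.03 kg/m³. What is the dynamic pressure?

q = 410 Pa

q = ½ρv² = ½ × 1.03 × 28.2² = 410 Pa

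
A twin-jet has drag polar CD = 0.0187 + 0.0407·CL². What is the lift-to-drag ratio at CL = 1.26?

L/D = 15.1

CD = 0.0187 + 0.0407 × 1.26² = 0.08332
L/D = CL/CD = 1.26 / 0.08332 = 15.1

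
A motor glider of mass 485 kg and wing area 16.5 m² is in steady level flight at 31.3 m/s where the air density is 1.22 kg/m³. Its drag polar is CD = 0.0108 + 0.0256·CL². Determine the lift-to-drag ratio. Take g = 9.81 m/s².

L/D = 28.8

In steady level flight, lift balances weight: W = mg = 485 × 9.81 = 4757.9 N.
Dynamic pressure q = 0.5 × 1.22 × 31.3² = 597.6 Pa.
CL = W/(q·S) = 4757.9 / (597.6 × 16.5) = 0.4825.
CD = 0.0108 + 0.0256 × 0.4825² = 0.01676.
L/D = CL/CD = 0.4825 / 0.01676 = 28.8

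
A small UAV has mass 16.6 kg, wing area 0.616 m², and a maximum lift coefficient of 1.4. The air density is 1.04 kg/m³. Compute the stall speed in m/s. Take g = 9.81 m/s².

V_stall = 19.1 m/s

At stall, lift equals weight: L = W = m·g = 16.6 × 9.81 = 162.8 N.
V_stall = √(2W/(ρ·S·CL,max)) = √(2 × 162.8 / (1.04 × 0.616 × 1.4))
V_stall = √363.1 = 19.1 m/s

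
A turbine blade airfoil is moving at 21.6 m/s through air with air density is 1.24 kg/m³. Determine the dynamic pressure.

q = 289 Pa

q = ½ρv² = ½ × 1.24 × 21.6² = 289 Pa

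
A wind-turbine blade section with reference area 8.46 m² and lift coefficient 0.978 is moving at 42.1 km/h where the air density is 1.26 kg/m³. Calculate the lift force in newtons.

Convert speed: v = 42.1 km/h ÷ 3.6 = 11.69 m/s.
L = ½ρv²S·CL = ½ × 1.26 × 11.69² × 8.46 × 0.978 = 713 N

L = 713 N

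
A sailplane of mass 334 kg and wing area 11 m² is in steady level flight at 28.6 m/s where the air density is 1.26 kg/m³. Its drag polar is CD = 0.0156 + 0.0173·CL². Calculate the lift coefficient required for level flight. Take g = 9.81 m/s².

Weight W = mg = 334 × 9.81 = 3276.5 N; in level flight L = W.
Dynamic pressure q = 0.5 × 1.26 × 28.6² = 515.3 Pa.
CL = W/(q·S) = 3276.5 / (515.3 × 11) = 0.578.

CL = 0.578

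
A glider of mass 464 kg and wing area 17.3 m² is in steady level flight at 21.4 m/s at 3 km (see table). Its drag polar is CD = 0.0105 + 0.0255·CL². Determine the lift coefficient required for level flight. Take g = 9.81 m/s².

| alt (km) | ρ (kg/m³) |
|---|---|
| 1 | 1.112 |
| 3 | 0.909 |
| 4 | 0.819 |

CL = 1.26

At 3 km, from the table: ρ = 0.909 kg/m³.
Level flight ⇒ L = W = m·g = 464 × 9.81 = 4551.8 N.
q = ½ρv² = ½ × 0.909 × 21.4² = 208.1 Pa.
CL = 2W/(ρv²S) = 2×4551.8/(0.909×21.4²×17.3) = 1.264.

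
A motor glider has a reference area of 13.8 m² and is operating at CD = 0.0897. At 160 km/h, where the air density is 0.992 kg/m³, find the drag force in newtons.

Convert speed: v = 160 km/h ÷ 3.6 = 44.44 m/s.
Dynamic pressure q = ½ρv² = ½ × 0.992 × 44.44² = 979.8 Pa.
D = q·S·CD = 979.8 × 13.8 × 0.0897 = 1210 N

D = 1210 N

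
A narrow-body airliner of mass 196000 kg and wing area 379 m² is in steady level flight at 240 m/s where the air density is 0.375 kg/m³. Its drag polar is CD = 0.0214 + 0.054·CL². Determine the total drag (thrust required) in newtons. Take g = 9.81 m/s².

D = 1.36×10^5 N

In steady level flight, lift balances weight: W = mg = 196000 × 9.81 = 1.9228×10^6 N.
Dynamic pressure q = 0.5 × 0.375 × 240² = 10800 Pa.
Required CL = L/(qS) = 1.9228×10^6/(10800·379) = 0.4697.
CD = 0.0214 + 0.054 × 0.4697² = 0.03332.
D = q·S·CD = 10800 × 379 × 0.03332 = 1.364×10^5 N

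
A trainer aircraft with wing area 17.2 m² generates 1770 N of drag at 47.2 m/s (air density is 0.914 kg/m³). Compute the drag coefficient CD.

CD = 0.101

From D = ½ρv²S·CD, rearranging gives CD = 2D/(ρv²S).
CD = 2 × 1770 / (0.914 × 47.2² × 17.2) = 0.101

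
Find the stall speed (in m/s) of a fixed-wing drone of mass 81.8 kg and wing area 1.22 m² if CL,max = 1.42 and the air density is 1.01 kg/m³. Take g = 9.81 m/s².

Stall occurs when L = W at CL,max. W = mg = 81.8 × 9.81 = 802.5 N.
From L = ½ρV²S·CL,max = W: V_stall = √(2W/(ρSCL,max)) = √(2·802.5/(1.01·1.22·1.42))
V_stall = √917.2 = 30.3 m/s

V_stall = 30.3 m/s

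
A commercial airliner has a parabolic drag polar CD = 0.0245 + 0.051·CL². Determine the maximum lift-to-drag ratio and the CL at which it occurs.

(L/D)max = 14.1, at CL = 0.693

For CD = CD0 + K·CL², (L/D)max occurs at CL* = √(CD0/K) and equals 1/(2√(K·CD0)).
(L/D)max = 1/(2√(0.051 × 0.0245)) = 1/(2 × 0.03535) = 14.1
CL* = √(0.0245/0.051) = 0.693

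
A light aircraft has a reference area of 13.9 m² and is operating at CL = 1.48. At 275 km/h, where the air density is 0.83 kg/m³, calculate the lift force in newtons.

L = 49800 N

Convert speed: v = 275 km/h ÷ 3.6 = 76.39 m/s.
L = ½ρv²S·CL = ½ × 0.83 × 76.39² × 13.9 × 1.48 = 49800 N ≈ 49.8 kN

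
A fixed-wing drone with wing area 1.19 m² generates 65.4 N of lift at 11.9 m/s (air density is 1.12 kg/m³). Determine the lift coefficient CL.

From L = ½ρv²S·CL, rearranging gives CL = 2L/(ρv²S).
CL = 2 × 65.4 / (1.12 × 11.9² × 1.19) = 0.693

CL = 0.693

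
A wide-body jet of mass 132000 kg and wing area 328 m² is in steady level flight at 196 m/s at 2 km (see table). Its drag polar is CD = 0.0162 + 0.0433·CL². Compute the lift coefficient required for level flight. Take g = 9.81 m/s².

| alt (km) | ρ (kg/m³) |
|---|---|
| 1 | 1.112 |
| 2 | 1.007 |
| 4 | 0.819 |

At 2 km, from the table: ρ = 1.007 kg/m³.
Level flight ⇒ L = W = m·g = 132000 × 9.81 = 1.2949×10^6 N.
q = ½ρv² = ½ × 1.007 × 196² = 19340 Pa.
CL = 2W/(ρv²S) = 2×1.2949×10^6/(1.007×196²×328) = 0.2041.

CL = 0.204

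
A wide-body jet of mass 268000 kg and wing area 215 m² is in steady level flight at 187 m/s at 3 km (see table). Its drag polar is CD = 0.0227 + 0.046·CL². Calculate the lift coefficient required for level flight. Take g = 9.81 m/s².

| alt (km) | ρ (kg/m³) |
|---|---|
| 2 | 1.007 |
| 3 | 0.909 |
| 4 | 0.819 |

At 3 km, from the table: ρ = 0.909 kg/m³.
Level flight ⇒ L = W = m·g = 268000 × 9.81 = 2.6291×10^6 N.
Dynamic pressure q = 0.5 × 0.909 × 187² = 15890 Pa.
CL = W/(q·S) = 2.6291×10^6 / (15890 × 215) = 0.7694.

CL = 0.769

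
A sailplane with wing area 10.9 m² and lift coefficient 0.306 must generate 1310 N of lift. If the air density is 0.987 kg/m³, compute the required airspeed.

L = ½ρv²S·CL ⇒ v = √(2L/(ρ·S·CL))
v = √(2 × 1310 / (0.987 × 10.9 × 0.306)) = √795.9 = 28.2 m/s

v = 28.2 m/s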